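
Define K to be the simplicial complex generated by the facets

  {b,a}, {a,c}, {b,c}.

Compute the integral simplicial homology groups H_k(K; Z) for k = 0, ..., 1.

K has 3 vertices, 3 edges.
rank ∂_0 = 0, rank ∂_1 = 2 ⇒ b_0 = 3 − 0 − 2 = 1; all invariant factors of ∂_1 are 1 so no torsion. So H_0 ≅ Z.
rank ∂_1 = 2, rank ∂_2 = 0 ⇒ b_1 = 3 − 2 − 0 = 1. So H_1 ≅ Z.

H_0 ≅ Z,  H_1 ≅ Z.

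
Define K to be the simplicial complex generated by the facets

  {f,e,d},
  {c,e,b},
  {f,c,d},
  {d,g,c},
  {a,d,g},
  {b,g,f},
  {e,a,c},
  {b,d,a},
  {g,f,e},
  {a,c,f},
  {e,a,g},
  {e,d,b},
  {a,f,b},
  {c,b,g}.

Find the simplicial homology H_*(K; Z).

We work with the vertex ordering a < b < c < d < e < f < g. The simplices of K, each written with vertices in increasing order, are:

  0-simplices (7): a, b, c, d, e, f, g
  1-simplices (21): ab, ac, ad, ae, af, ag, bc, bd, be, bf, bg, cd, ce, cf, cg, de, df, dg, ef, eg, fg
  2-simplices (14): abd, abf, ace, acf, adg, aeg, bce, bcg, bde, bfg, cdf, cdg, def, efg

giving chain groups C_0 ≅ Z^7, C_1 ≅ Z^21, C_2 ≅ Z^14.

∂_1: C_1 → C_0 maps an edge to its endpoints' difference, ∂[p,q] = q − p.
The resulting 7×21 matrix has rank 6, and its Smith normal form has invariant factors (1,1,1,1,1,1).

Boundary ∂_2: C_2 → C_1 sends each 2-simplex [p,q,r] to [q,r] − [p,r] + [p,q]. For instance
  ∂bce = ce − be + bc,
  ∂aeg = eg − ag + ae.
This gives a 21×14 integer matrix of rank 13; reducing to Smith normal form yields diagonal entries (1,1,1,1,1,1,1,1,1,1,1,1,1).

Computing H_k = (kernel of ∂_k) / (image of ∂_{k+1}):

  H_0: rank C_0 − rank ∂_1 = 7 − 6 = 1, and the invariant factors of ∂_1 are all 1, so H_0 = Z.
  H_1: rank ker ∂_1 − rank ∂_2 = (21 − 6) − 13 = 2, and the invariant factors of ∂_2 are all 1, so H_1 = Z^2.
  H_2: rank ker ∂_2 − rank ∂_3 = (14 − 13) − 0 = 1, and there is no ∂_3, so H_2 = Z.

H_0 = Z,  H_1 = Z^2,  H_2 = Z.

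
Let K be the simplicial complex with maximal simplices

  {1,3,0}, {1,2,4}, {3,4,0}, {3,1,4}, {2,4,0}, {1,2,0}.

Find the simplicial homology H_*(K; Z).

H_0 ≅ Z,  H_1 = 0,  H_2 ≅ Z.

Order the vertices as 0 < 1 < 2 < 3 < 4. Listing each simplex with vertices in this order, K has dimension 2 with simplices:

  0-simplices (5): [0], [1], [2], [3], [4]
  1-simplices (9): [0,1], [0,2], [0,3], [0,4], [1,2], [1,3], [1,4], [2,4], [3,4]
  2-simplices (6): [0,1,2], [0,1,3], [0,2,4], [0,3,4], [1,2,4], [1,3,4]

so the chain groups are C_0 ≅ Z^5, C_1 ≅ Z^9, C_2 ≅ Z^6.

Boundary ∂_1: C_1 → C_0 is given by ∂[p,q] = [q] − [p]. For instance
  ∂[0,3] = [3] − [0].
As a 5×9 matrix over Z this has rank 4, with invariant factors (1,1,1,1).

The boundary map ∂_2: C_2 → C_1 maps a triangle to the signed sum of its edges. For instance
  ∂[0,3,4] = [3,4] − [0,4] + [0,3],
  ∂[1,3,4] = [3,4] − [1,4] + [1,3].
As a 9×6 matrix over Z this has rank 5, with invariant factors (1,1,1,1,1).

From H_k ≅ ker(∂_k) / im(∂_{k+1}) we obtain:

  H_0: rank C_0 − rank ∂_1 = 5 − 4 = 1, and the invariant factors of ∂_1 are all 1, so H_0 ≅ Z.
  H_1: rank ker ∂_1 − rank ∂_2 = (9 − 4) − 5 = 0, and the invariant factors of ∂_2 are all 1, so H_1 ≅ 0.
  H_2: rank ker ∂_2 − rank ∂_3 = (6 − 5) − 0 = 1, and there is no ∂_3, so H_2 ≅ Z.

As a check, the Euler characteristic is 5 − 9 + 6 = 2, which agrees with 1 − 0 + 1 = 2.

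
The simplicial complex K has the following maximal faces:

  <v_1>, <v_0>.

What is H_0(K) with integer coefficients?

Fix the vertex order v_0 < v_1 and write every simplex with vertices in increasing order. Then dim K = 0 and the simplices of K are:

  0-simplices (2): [v_0], [v_1]

giving chain groups C_0 ≅ Z^2.

Reading off H_k = ker ∂_k / im ∂_{k+1}:

  H_0: rank C_0 − rank ∂_1 = 2 − 0 = 2, and there is no ∂_1, so H_0 = Z^2.

H_0 ≅ Z^2.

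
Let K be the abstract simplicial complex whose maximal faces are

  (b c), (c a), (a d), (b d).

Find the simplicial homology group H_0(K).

H_0 = Z.

K has 4 vertices, 4 edges.
rank ∂_0 = 0, rank ∂_1 = 3 ⇒ b_0 = 4 − 0 − 3 = 1; all invariant factors of ∂_1 are 1 so no torsion. So H_0 ≅ Z.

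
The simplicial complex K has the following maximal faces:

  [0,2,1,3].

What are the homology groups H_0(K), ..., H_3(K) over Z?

Fix the vertex order 0 < 1 < 2 < 3 and write every simplex with vertices in increasing order. Then dim K = 3 and the simplices of K are:

  0-simplices (4): [0], [1], [2], [3]
  1-simplices (6): [0,1], [0,2], [0,3], [1,2], [1,3], [2,3]
  2-simplices (4): [0,1,2], [0,1,3], [0,2,3], [1,2,3]
  3-simplices (1): [0,1,2,3]

giving chain groups C_0 ≅ Z^4, C_1 ≅ Z^6, C_2 ≅ Z^4, C_3 ≅ Z^1.

∂_1: C_1 → C_0 is given by ∂[p,q] = [q] − [p].
The resulting 4×6 matrix has rank 3, and its Smith normal form has invariant factors (1,1,1).

The boundary map ∂_2: C_2 → C_1 maps a triangle to the signed sum of its edges. For instance
  ∂[1,2,3] = [2,3] − [1,3] + [1,2],
  ∂[0,2,3] = [2,3] − [0,3] + [0,2].
The 6×4 boundary matrix has rank 3 and Smith normal form diag(1,1,1).

∂_3: C_3 → C_2 sends each 3-simplex σ to the alternating sum Σ_i (−1)^i (σ with its i-th vertex removed). For instance
  ∂[0,1,2,3] = [1,2,3] − [0,2,3] + [0,1,3] − [0,1,2].
The 4×1 boundary matrix has rank 1 and Smith normal form diag(1).

Now H_k = ker ∂_k / im ∂_{k+1}, so:

  H_0: rank C_0 − rank ∂_1 = 4 − 3 = 1, and the invariant factors of ∂_1 are all 1, so H_0 ≅ Z.
  H_1: rank ker ∂_1 − rank ∂_2 = (6 − 3) − 3 = 0, and the invariant factors of ∂_2 are all 1, so H_1 ≅ 0.
  H_2: rank ker ∂_2 − rank ∂_3 = (4 − 3) − 1 = 0, and the invariant factors of ∂_3 are all 1, so H_2 ≅ 0.
  H_3: rank ker ∂_3 − rank ∂_4 = (1 − 1) − 0 = 0, and there is no ∂_4, so H_3 ≅ 0.

As a check, the Euler characteristic is 4 − 6 + 4 − 1 = 1, which agrees with 1 − 0 + 0 − 0 = 1.

H_0 ≅ Z,  H_1 = 0,  H_2 = 0,  H_3 = 0.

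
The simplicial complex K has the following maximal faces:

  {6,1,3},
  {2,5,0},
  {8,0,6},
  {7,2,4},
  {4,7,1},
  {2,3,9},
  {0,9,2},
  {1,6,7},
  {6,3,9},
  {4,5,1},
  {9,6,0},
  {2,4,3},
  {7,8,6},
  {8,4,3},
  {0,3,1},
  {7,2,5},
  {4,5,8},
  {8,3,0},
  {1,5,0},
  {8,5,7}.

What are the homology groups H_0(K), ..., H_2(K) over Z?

H_0 ≅ Z,  H_1 ≅ Z ⊕ Z/2,  H_2 = 0.

We work with the vertex ordering 0 < 1 < 2 < 3 < 4 < 5 < 6 < 7 < 8 < 9. The simplices of K, each written with vertices in increasing order, are:

  0-simplices (10): [0], [1], [2], [3], [4], [5], [6], [7], [8], [9]
  1-simplices (30): (30 of them)
  2-simplices (20): (20 of them)

so the chain groups are C_0 ≅ Z^10, C_1 ≅ Z^30, C_2 ≅ Z^20.

∂_1: C_1 → C_0 maps an edge to its endpoints' difference, ∂[p,q] = q − p.
The resulting 10×30 matrix has rank 9, and its Smith normal form has invariant factors (1,1,1,1,1,1,1,1,1).

Boundary ∂_2: C_2 → C_1 maps a triangle to the signed sum of its edges. For instance
  ∂[6,7,8] = [7,8] − [6,8] + [6,7],
  ∂[2,3,4] = [3,4] − [2,4] + [2,3].
As a 30×20 matrix over Z this has rank 20, with invariant factors (1,1,1,1,1,1,1,1,1,1,1,1,1,1,1,1,1,1,1,2).

Reading off H_k = ker ∂_k / im ∂_{k+1}:

  H_0: rank C_0 − rank ∂_1 = 10 − 9 = 1, and the invariant factors of ∂_1 are all 1, so H_0 = Z.
  H_1: rank ker ∂_1 − rank ∂_2 = (30 − 9) − 20 = 1, and ∂_2 has invariant factor 2 > 1, so H_1 = Z ⊕ Z/2.
  H_2: rank ker ∂_2 − rank ∂_3 = (20 − 20) − 0 = 0, and there is no ∂_3, so H_2 = 0.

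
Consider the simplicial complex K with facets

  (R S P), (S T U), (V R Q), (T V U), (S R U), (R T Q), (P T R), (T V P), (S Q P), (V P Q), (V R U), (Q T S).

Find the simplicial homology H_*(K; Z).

H_0 = Z,  H_1 = Z/2,  H_2 = 0.

K has 7 vertices, 18 edges, 12 triangles.
rank ∂_0 = 0, rank ∂_1 = 6 ⇒ b_0 = 7 − 0 − 6 = 1; all invariant factors of ∂_1 are 1 so no torsion. So H_0 = Z.
rank ∂_1 = 6, rank ∂_2 = 12 ⇒ b_1 = 18 − 6 − 12 = 0; ∂_2 has invariant factor(s) [2] giving torsion. So H_1 = Z/2.
rank ∂_2 = 12, rank ∂_3 = 0 ⇒ b_2 = 12 − 12 − 0 = 0. So H_2 = 0.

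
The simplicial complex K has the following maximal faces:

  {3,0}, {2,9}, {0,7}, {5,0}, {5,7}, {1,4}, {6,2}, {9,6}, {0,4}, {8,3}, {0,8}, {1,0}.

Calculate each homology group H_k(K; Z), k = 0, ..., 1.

We work with the vertex ordering 0 < 1 < 2 < 3 < 4 < 5 < 6 < 7 < 8 < 9. The simplices of K, each written with vertices in increasing order, are:

  0-simplices (10): [0], [1], [2], [3], [4], [5], [6], [7], [8], [9]
  1-simplices (12): [0,1], [0,3], [0,4], [0,5], [0,7], [0,8], [1,4], [2,6], [2,9], [3,8], [5,7], [6,9]

Hence C_0 ≅ Z^10, C_1 ≅ Z^12.

The boundary map ∂_1: C_1 → C_0 maps an edge to its endpoints' difference, ∂[p,q] = q − p. For instance
  ∂[5,7] = [7] − [5].
This gives a 10×12 integer matrix of rank 8; reducing to Smith normal form yields diagonal entries (1,1,1,1,1,1,1,1).

From H_k ≅ ker(∂_k) / im(∂_{k+1}) we obtain:

  H_0: rank C_0 − rank ∂_1 = 10 − 8 = 2, and the invariant factors of ∂_1 are all 1, so H_0 ≅ Z^2.
  H_1: rank ker ∂_1 − rank ∂_2 = (12 − 8) − 0 = 4, and there is no ∂_2, so H_1 ≅ Z^4.

H_0 ≅ Z^2,  H_1 ≅ Z^4.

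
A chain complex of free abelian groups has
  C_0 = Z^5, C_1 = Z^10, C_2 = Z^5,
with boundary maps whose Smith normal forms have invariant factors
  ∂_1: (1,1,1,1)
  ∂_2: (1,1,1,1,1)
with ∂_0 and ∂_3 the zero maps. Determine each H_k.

H_0 = Z,  H_1 = Z,  H_2 = 0.

H_0: b_0 = 5 − 0 − 4 = 1; torsion from ∂_1 factors > 1: none. So H_0 = Z.
H_1: b_1 = 10 − 4 − 5 = 1; torsion from ∂_2 factors > 1: none. So H_1 = Z.
H_2: b_2 = 5 − 5 − 0 = 0; torsion from ∂_3 factors > 1: none. So H_2 = 0.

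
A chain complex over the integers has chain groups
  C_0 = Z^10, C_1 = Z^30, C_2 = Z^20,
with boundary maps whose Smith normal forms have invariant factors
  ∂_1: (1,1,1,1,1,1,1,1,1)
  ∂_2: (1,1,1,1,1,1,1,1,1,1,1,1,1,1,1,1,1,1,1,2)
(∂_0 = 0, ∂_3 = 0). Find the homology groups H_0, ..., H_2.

H_0 ≅ Z,  H_1 ≅ Z ⊕ Z/2Z,  H_2 = 0.

H_0: b_0 = 10 − 0 − 9 = 1; torsion from ∂_1 factors > 1: none. So H_0 ≅ Z.
H_1: b_1 = 30 − 9 − 20 = 1; torsion from ∂_2 factors > 1: [2]. So H_1 ≅ Z ⊕ Z/2Z.
H_2: b_2 = 20 − 20 − 0 = 0; torsion from ∂_3 factors > 1: none. So H_2 ≅ 0.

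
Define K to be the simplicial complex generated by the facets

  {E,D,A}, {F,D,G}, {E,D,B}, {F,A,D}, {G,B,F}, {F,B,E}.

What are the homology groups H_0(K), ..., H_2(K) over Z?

Take the total order A < B < D < E < F < G on the vertex set. Then K (dimension 2) consists of the simplices:

  0-simplices (6): A, B, D, E, F, G
  1-simplices (12): AD, AE, AF, BD, BE, BF, BG, DE, DF, DG, EF, FG
  2-simplices (6): ADE, ADF, BDE, BEF, BFG, DFG

giving chain groups C_0 ≅ Z^6, C_1 ≅ Z^12, C_2 ≅ Z^6.

The boundary map ∂_1: C_1 → C_0 maps an edge to its endpoints' difference, ∂[p,q] = q − p. For instance
  ∂BF = F − B.
The resulting 6×12 matrix has rank 5, and its Smith normal form has invariant factors (1,1,1,1,1).

Boundary ∂_2: C_2 → C_1 maps a triangle to the signed sum of its edges. For instance
  ∂BEF = EF − BF + BE,
  ∂BFG = FG − BG + BF.
This gives a 12×6 integer matrix of rank 6; reducing to Smith normal form yields diagonal entries (1,1,1,1,1,1).

Reading off H_k = ker ∂_k / im ∂_{k+1}:

  H_0: rank C_0 − rank ∂_1 = 6 − 5 = 1, and the invariant factors of ∂_1 are all 1, so H_0 ≅ Z.
  H_1: rank ker ∂_1 − rank ∂_2 = (12 − 5) − 6 = 1, and the invariant factors of ∂_2 are all 1, so H_1 ≅ Z.
  H_2: rank ker ∂_2 − rank ∂_3 = (6 − 6) − 0 = 0, and there is no ∂_3, so H_2 ≅ 0.

H_0 = Z,  H_1 = Z,  H_2 = 0.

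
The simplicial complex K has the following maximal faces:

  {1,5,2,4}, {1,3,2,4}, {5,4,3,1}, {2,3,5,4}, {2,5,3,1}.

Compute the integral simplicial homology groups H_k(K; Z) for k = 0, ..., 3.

Order the vertices as 1 < 2 < 3 < 4 < 5. Listing each simplex with vertices in this order, K has dimension 3 with simplices:

  0-simplices (5): [1], [2], [3], [4], [5]
  1-simplices (10): [1,2], [1,3], [1,4], [1,5], [2,3], [2,4], [2,5], [3,4], [3,5], [4,5]
  2-simplices (10): [1,2,3], [1,2,4], [1,2,5], [1,3,4], [1,3,5], [1,4,5], [2,3,4], [2,3,5], [2,4,5], [3,4,5]
  3-simplices (5): [1,2,3,4], [1,2,3,5], [1,2,4,5], [1,3,4,5], [2,3,4,5]

giving chain groups C_0 ≅ Z^5, C_1 ≅ Z^10, C_2 ≅ Z^10, C_3 ≅ Z^5.

The boundary map ∂_1: C_1 → C_0 is given by ∂[p,q] = [q] − [p].
This gives a 5×10 integer matrix of rank 4; reducing to Smith normal form yields diagonal entries (1,1,1,1).

Boundary ∂_2: C_2 → C_1 sends each 2-simplex [p,q,r] to [q,r] − [p,r] + [p,q]. For instance
  ∂[3,4,5] = [4,5] − [3,5] + [3,4],
  ∂[2,4,5] = [4,5] − [2,5] + [2,4].
The resulting 10×10 matrix has rank 6, and its Smith normal form has invariant factors (1,1,1,1,1,1).

∂_3: C_3 → C_2 sends each 3-simplex σ to the alternating sum Σ_i (−1)^i (σ with its i-th vertex removed). For instance
  ∂[1,2,4,5] = [2,4,5] − [1,4,5] + [1,2,5] − [1,2,4],
  ∂[1,3,4,5] = [3,4,5] − [1,4,5] + [1,3,5] − [1,3,4].
As a 10×5 matrix over Z this has rank 4, with invariant factors (1,1,1,1).

Computing H_k = (kernel of ∂_k) / (image of ∂_{k+1}):

  H_0: rank C_0 − rank ∂_1 = 5 − 4 = 1, and the invariant factors of ∂_1 are all 1, so H_0 = Z.
  H_1: rank ker ∂_1 − rank ∂_2 = (10 − 4) − 6 = 0, and the invariant factors of ∂_2 are all 1, so H_1 = 0.
  H_2: rank ker ∂_2 − rank ∂_3 = (10 − 6) − 4 = 0, and the invariant factors of ∂_3 are all 1, so H_2 = 0.
  H_3: rank ker ∂_3 − rank ∂_4 = (5 − 4) − 0 = 1, and there is no ∂_4, so H_3 = Z.

H_0 ≅ Z,  H_1 = 0,  H_2 = 0,  H_3 ≅ Z.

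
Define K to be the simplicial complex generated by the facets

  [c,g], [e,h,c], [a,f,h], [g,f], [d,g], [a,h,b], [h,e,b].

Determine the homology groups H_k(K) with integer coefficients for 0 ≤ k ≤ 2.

We work with the vertex ordering a < b < c < d < e < f < g < h. The simplices of K, each written with vertices in increasing order, are:

  0-simplices (8): a, b, c, d, e, f, g, h
  1-simplices (12): ab, af, ah, be, bh, ce, cg, ch, dg, eh, fg, fh
  2-simplices (4): abh, afh, beh, ceh

giving chain groups C_0 ≅ Z^8, C_1 ≅ Z^12, C_2 ≅ Z^4.

Boundary ∂_1: C_1 → C_0 is given by ∂[p,q] = [q] − [p]. For instance
  ∂dg = g − d.
The 8×12 boundary matrix has rank 7 and Smith normal form diag(1,1,1,1,1,1,1).

The boundary map ∂_2: C_2 → C_1 maps a triangle to the signed sum of its edges. For instance
  ∂abh = bh − ah + ab,
  ∂ceh = eh − ch + ce.
The 12×4 boundary matrix has rank 4 and Smith normal form diag(1,1,1,1).

From H_k ≅ ker(∂_k) / im(∂_{k+1}) we obtain:

  H_0: rank C_0 − rank ∂_1 = 8 − 7 = 1, and the invariant factors of ∂_1 are all 1, so H_0 ≅ Z.
  H_1: rank ker ∂_1 − rank ∂_2 = (12 − 7) − 4 = 1, and the invariant factors of ∂_2 are all 1, so H_1 ≅ Z.
  H_2: rank ker ∂_2 − rank ∂_3 = (4 − 4) − 0 = 0, and there is no ∂_3, so H_2 ≅ 0.

H_0 = Z,  H_1 = Z,  H_2 = 0.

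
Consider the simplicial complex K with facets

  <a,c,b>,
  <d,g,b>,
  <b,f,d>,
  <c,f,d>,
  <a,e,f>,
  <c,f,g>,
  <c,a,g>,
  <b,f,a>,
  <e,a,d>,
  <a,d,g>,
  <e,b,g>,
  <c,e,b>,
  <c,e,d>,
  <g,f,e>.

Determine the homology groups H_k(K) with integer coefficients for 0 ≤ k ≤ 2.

K has 7 vertices, 21 edges, 14 triangles.
rank ∂_0 = 0, rank ∂_1 = 6 ⇒ b_0 = 7 − 0 − 6 = 1; all invariant factors of ∂_1 are 1 so no torsion. So H_0 ≅ Z.
rank ∂_1 = 6, rank ∂_2 = 13 ⇒ b_1 = 21 − 6 − 13 = 2; all invariant factors of ∂_2 are 1 so no torsion. So H_1 ≅ Z^2.
rank ∂_2 = 13, rank ∂_3 = 0 ⇒ b_2 = 14 − 13 − 0 = 1. So H_2 ≅ Z.

H_0 ≅ Z,  H_1 ≅ Z^2,  H_2 ≅ Z.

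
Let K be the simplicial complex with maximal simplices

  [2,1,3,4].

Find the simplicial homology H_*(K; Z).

We work with the vertex ordering 1 < 2 < 3 < 4. The simplices of K, each written with vertices in increasing order, are:

  0-simplices (4): [1], [2], [3], [4]
  1-simplices (6): [1,2], [1,3], [1,4], [2,3], [2,4], [3,4]
  2-simplices (4): [1,2,3], [1,2,4], [1,3,4], [2,3,4]
  3-simplices (1): [1,2,3,4]

so the chain groups are C_0 ≅ Z^4, C_1 ≅ Z^6, C_2 ≅ Z^4, C_3 ≅ Z^1.

The boundary map ∂_1: C_1 → C_0 sends each edge [p,q] (with p < q) to q − p. For instance
  ∂[2,4] = [4] − [2].
This gives a 4×6 integer matrix of rank 3; reducing to Smith normal form yields diagonal entries (1,1,1).

Boundary ∂_2: C_2 → C_1 sends each 2-simplex [p,q,r] to [q,r] − [p,r] + [p,q]. For instance
  ∂[1,3,4] = [3,4] − [1,4] + [1,3],
  ∂[1,2,3] = [2,3] − [1,3] + [1,2].
The resulting 6×4 matrix has rank 3, and its Smith normal form has invariant factors (1,1,1).

The boundary map ∂_3: C_3 → C_2 sends each 3-simplex σ to the alternating sum Σ_i (−1)^i (σ with its i-th vertex removed). For instance
  ∂[1,2,3,4] = [2,3,4] − [1,3,4] + [1,2,4] − [1,2,3].
The resulting 4×1 matrix has rank 1, and its Smith normal form has invariant factors (1).

Reading off H_k = ker ∂_k / im ∂_{k+1}:

  H_0: rank C_0 − rank ∂_1 = 4 − 3 = 1, and the invariant factors of ∂_1 are all 1, so H_0 ≅ Z.
  H_1: rank ker ∂_1 − rank ∂_2 = (6 − 3) − 3 = 0, and the invariant factors of ∂_2 are all 1, so H_1 ≅ 0.
  H_2: rank ker ∂_2 − rank ∂_3 = (4 − 3) − 1 = 0, and the invariant factors of ∂_3 are all 1, so H_2 ≅ 0.
  H_3: rank ker ∂_3 − rank ∂_4 = (1 − 1) − 0 = 0, and there is no ∂_4, so H_3 ≅ 0.

H_0 = Z,  H_1 = 0,  H_2 = 0,  H_3 = 0.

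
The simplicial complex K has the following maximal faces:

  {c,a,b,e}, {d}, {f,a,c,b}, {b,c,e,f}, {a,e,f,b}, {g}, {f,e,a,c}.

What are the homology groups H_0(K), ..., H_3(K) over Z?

Take the total order a < b < c < d < e < f < g on the vertex set. Then K (dimension 3) consists of the simplices:

  0-simplices (7): a, b, c, d, e, f, g
  1-simplices (10): ab, ac, ae, af, bc, be, bf, ce, cf, ef
  2-simplices (10): abc, abe, abf, ace, acf, aef, bce, bcf, bef, cef
  3-simplices (5): abce, abcf, abef, acef, bcef

giving chain groups C_0 ≅ Z^7, C_1 ≅ Z^10, C_2 ≅ Z^10, C_3 ≅ Z^5.

∂_1: C_1 → C_0 is given by ∂[p,q] = [q] − [p].
The 7×10 boundary matrix has rank 4 and Smith normal form diag(1,1,1,1).

The boundary map ∂_2: C_2 → C_1 maps a triangle to the signed sum of its edges. For instance
  ∂bcf = cf − bf + bc,
  ∂ace = ce − ae + ac.
The resulting 10×10 matrix has rank 6, and its Smith normal form has invariant factors (1,1,1,1,1,1).

The boundary map ∂_3: C_3 → C_2 sends each 3-simplex σ to the alternating sum Σ_i (−1)^i (σ with its i-th vertex removed). For instance
  ∂bcef = cef − bef + bcf − bce,
  ∂abce = bce − ace + abe − abc.
The resulting 10×5 matrix has rank 4, and its Smith normal form has invariant factors (1,1,1,1).

From H_k ≅ ker(∂_k) / im(∂_{k+1}) we obtain:

  H_0: rank C_0 − rank ∂_1 = 7 − 4 = 3, and the invariant factors of ∂_1 are all 1, so H_0 ≅ Z^3.
  H_1: rank ker ∂_1 − rank ∂_2 = (10 − 4) − 6 = 0, and the invariant factors of ∂_2 are all 1, so H_1 ≅ 0.
  H_2: rank ker ∂_2 − rank ∂_3 = (10 − 6) − 4 = 0, and the invariant factors of ∂_3 are all 1, so H_2 ≅ 0.
  H_3: rank ker ∂_3 − rank ∂_4 = (5 − 4) − 0 = 1, and there is no ∂_4, so H_3 ≅ Z.

(K is a triangulation of the disjoint union of the 3-sphere S^3 and a set of 2 points.)

H_0 ≅ Z^3,  H_1 = 0,  H_2 = 0,  H_3 ≅ Z.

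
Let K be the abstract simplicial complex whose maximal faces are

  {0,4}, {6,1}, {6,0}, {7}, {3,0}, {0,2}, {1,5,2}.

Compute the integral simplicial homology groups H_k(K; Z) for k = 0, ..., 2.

Order the vertices as 0 < 1 < 2 < 3 < 4 < 5 < 6 < 7. Listing each simplex with vertices in this order, K has dimension 2 with simplices:

  0-simplices (8): [0], [1], [2], [3], [4], [5], [6], [7]
  1-simplices (8): [0,2], [0,3], [0,4], [0,6], [1,2], [1,5], [1,6], [2,5]
  2-simplices (1): [1,2,5]

giving chain groups C_0 ≅ Z^8, C_1 ≅ Z^8, C_2 ≅ Z^1.

∂_1: C_1 → C_0 is given by ∂[p,q] = [q] − [p]. For instance
  ∂[1,6] = [6] − [1].
As a 8×8 matrix over Z this has rank 6, with invariant factors (1,1,1,1,1,1).

The boundary map ∂_2: C_2 → C_1 maps a triangle to the signed sum of its edges. For instance
  ∂[1,2,5] = [2,5] − [1,5] + [1,2].
The resulting 8×1 matrix has rank 1, and its Smith normal form has invariant factors (1).

Reading off H_k = ker ∂_k / im ∂_{k+1}:

  H_0: rank C_0 − rank ∂_1 = 8 − 6 = 2, and the invariant factors of ∂_1 are all 1, so H_0 = Z^2.
  H_1: rank ker ∂_1 − rank ∂_2 = (8 − 6) − 1 = 1, and the invariant factors of ∂_2 are all 1, so H_1 = Z.
  H_2: rank ker ∂_2 − rank ∂_3 = (1 − 1) − 0 = 0, and there is no ∂_3, so H_2 = 0.

As a check, the Euler characteristic is 8 − 8 + 1 = 1, which agrees with 2 − 1 + 0 = 1.

H_0 = Z^2,  H_1 = Z,  H_2 = 0.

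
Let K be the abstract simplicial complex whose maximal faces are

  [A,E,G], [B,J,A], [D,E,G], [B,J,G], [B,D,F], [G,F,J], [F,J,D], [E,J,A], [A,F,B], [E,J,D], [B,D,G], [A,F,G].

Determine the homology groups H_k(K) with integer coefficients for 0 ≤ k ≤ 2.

H_0 = Z,  H_1 = Z/2,  H_2 = 0.

Fix the vertex order A < B < D < E < F < G < J and write every simplex with vertices in increasing order. Then dim K = 2 and the simplices of K are:

  0-simplices (7): A, B, D, E, F, G, J
  1-simplices (18): AB, AE, AF, AG, AJ, BD, BF, BG, BJ, DE, DF, DG, DJ, EG, EJ, FG, FJ, GJ
  2-simplices (12): ABF, ABJ, AEG, AEJ, AFG, BDF, BDG, BGJ, DEG, DEJ, DFJ, FGJ

Hence C_0 ≅ Z^7, C_1 ≅ Z^18, C_2 ≅ Z^12.

The boundary map ∂_1: C_1 → C_0 is given by ∂[p,q] = [q] − [p]. For instance
  ∂EG = G − E.
As a 7×18 matrix over Z this has rank 6, with invariant factors (1,1,1,1,1,1).

The boundary map ∂_2: C_2 → C_1 acts by ∂[p,q,r] = [q,r] − [p,r] + [p,q]. For instance
  ∂DEG = EG − DG + DE,
  ∂DFJ = FJ − DJ + DF.
This gives a 18×12 integer matrix of rank 12; reducing to Smith normal form yields diagonal entries (1,1,1,1,1,1,1,1,1,1,1,2).

Reading off H_k = ker ∂_k / im ∂_{k+1}:

  H_0: rank C_0 − rank ∂_1 = 7 − 6 = 1, and the invariant factors of ∂_1 are all 1, so H_0 ≅ Z.
  H_1: rank ker ∂_1 − rank ∂_2 = (18 − 6) − 12 = 0, and ∂_2 has invariant factor 2 > 1, so H_1 ≅ Z/2.
  H_2: rank ker ∂_2 − rank ∂_3 = (12 − 12) − 0 = 0, and there is no ∂_3, so H_2 ≅ 0.

As a check, the Euler characteristic is 7 − 18 + 12 = 1, which agrees with 1 − 0 + 0 = 1.
(K is a triangulation of the real projective plane RP^2.)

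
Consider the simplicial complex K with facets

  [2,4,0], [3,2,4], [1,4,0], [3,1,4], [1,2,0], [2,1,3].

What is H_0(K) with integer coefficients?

Order the vertices as 0 < 1 < 2 < 3 < 4. Listing each simplex with vertices in this order, K has dimension 2 with simplices:

  0-simplices (5): [0], [1], [2], [3], [4]
  1-simplices (9): [0,1], [0,2], [0,4], [1,2], [1,3], [1,4], [2,3], [2,4], [3,4]
  2-simplices (6): [0,1,2], [0,1,4], [0,2,4], [1,2,3], [1,3,4], [2,3,4]

Hence C_0 ≅ Z^5, C_1 ≅ Z^9, C_2 ≅ Z^6.

Boundary ∂_1: C_1 → C_0 sends each edge [p,q] (with p < q) to q − p. For instance
  ∂[3,4] = [4] − [3].
This gives a 5×9 integer matrix of rank 4; reducing to Smith normal form yields diagonal entries (1,1,1,1).

Boundary ∂_2: C_2 → C_1 maps a triangle to the signed sum of its edges. For instance
  ∂[1,2,3] = [2,3] − [1,3] + [1,2],
  ∂[2,3,4] = [3,4] − [2,4] + [2,3].
As a 9×6 matrix over Z this has rank 5, with invariant factors (1,1,1,1,1).

From H_k ≅ ker(∂_k) / im(∂_{k+1}) we obtain:

  H_0: rank C_0 − rank ∂_1 = 5 − 4 = 1, and the invariant factors of ∂_1 are all 1, so H_0 = Z.

(K is a triangulation of the 2-sphere S^2.)

H_0 = Z.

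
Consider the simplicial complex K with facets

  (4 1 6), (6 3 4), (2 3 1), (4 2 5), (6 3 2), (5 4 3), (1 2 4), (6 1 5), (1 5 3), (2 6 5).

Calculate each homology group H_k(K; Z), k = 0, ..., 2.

K has 6 vertices, 15 edges, 10 triangles.
rank ∂_0 = 0, rank ∂_1 = 5 ⇒ b_0 = 6 − 0 − 5 = 1; all invariant factors of ∂_1 are 1 so no torsion. So H_0 ≅ Z.
rank ∂_1 = 5, rank ∂_2 = 10 ⇒ b_1 = 15 − 5 − 10 = 0; ∂_2 has invariant factor(s) [2] giving torsion. So H_1 ≅ Z_2.
rank ∂_2 = 10, rank ∂_3 = 0 ⇒ b_2 = 10 − 10 − 0 = 0. So H_2 ≅ 0.

H_0 ≅ Z,  H_1 ≅ Z_2,  H_2 = 0.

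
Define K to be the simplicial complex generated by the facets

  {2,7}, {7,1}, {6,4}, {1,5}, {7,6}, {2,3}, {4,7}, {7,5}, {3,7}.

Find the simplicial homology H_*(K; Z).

K has 7 vertices, 9 edges.
rank ∂_0 = 0, rank ∂_1 = 6 ⇒ b_0 = 7 − 0 − 6 = 1; all invariant factors of ∂_1 are 1 so no torsion. So H_0 ≅ Z.
rank ∂_1 = 6, rank ∂_2 = 0 ⇒ b_1 = 9 − 6 − 0 = 3. So H_1 ≅ Z^3.

H_0 ≅ Z,  H_1 ≅ Z^3.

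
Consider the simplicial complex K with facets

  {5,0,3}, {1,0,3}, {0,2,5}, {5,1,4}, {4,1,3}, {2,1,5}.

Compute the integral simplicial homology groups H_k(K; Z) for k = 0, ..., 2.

K has 6 vertices, 12 edges, 6 triangles.
rank ∂_0 = 0, rank ∂_1 = 5 ⇒ b_0 = 6 − 0 − 5 = 1; all invariant factors of ∂_1 are 1 so no torsion. So H_0 = Z.
rank ∂_1 = 5, rank ∂_2 = 6 ⇒ b_1 = 12 − 5 − 6 = 1; all invariant factors of ∂_2 are 1 so no torsion. So H_1 = Z.
rank ∂_2 = 6, rank ∂_3 = 0 ⇒ b_2 = 6 − 6 − 0 = 0. So H_2 = 0.

H_0 = Z,  H_1 = Z,  H_2 = 0.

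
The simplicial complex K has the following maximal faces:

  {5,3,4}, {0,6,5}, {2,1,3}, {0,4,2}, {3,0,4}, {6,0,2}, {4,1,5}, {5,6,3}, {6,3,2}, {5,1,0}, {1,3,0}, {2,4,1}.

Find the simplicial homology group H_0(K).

H_0 = Z.

Take the total order 0 < 1 < 2 < 3 < 4 < 5 < 6 on the vertex set. Then K (dimension 2) consists of the simplices:

  0-simplices (7): [0], [1], [2], [3], [4], [5], [6]
  1-simplices (18): [0,1], [0,2], [0,3], [0,4], [0,5], [0,6], [1,2], [1,3], [1,4], [1,5], [2,3], [2,4], [2,6], [3,4], [3,5], [3,6], [4,5], [5,6]
  2-simplices (12): [0,1,3], [0,1,5], [0,2,4], [0,2,6], [0,3,4], [0,5,6], [1,2,3], [1,2,4], [1,4,5], [2,3,6], [3,4,5], [3,5,6]

Hence C_0 ≅ Z^7, C_1 ≅ Z^18, C_2 ≅ Z^12.

∂_1: C_1 → C_0 maps an edge to its endpoints' difference, ∂[p,q] = q − p. For instance
  ∂[0,1] = [1] − [0].
This gives a 7×18 integer matrix of rank 6; reducing to Smith normal form yields diagonal entries (1,1,1,1,1,1).

The boundary map ∂_2: C_2 → C_1 maps a triangle to the signed sum of its edges. For instance
  ∂[2,3,6] = [3,6] − [2,6] + [2,3],
  ∂[3,5,6] = [5,6] − [3,6] + [3,5].
The 18×12 boundary matrix has rank 12 and Smith normal form diag(1,1,1,1,1,1,1,1,1,1,1,2).

Reading off H_k = ker ∂_k / im ∂_{k+1}:

  H_0: rank C_0 − rank ∂_1 = 7 − 6 = 1, and the invariant factors of ∂_1 are all 1, so H_0 = Z.

(K is a triangulation of the real projective plane RP^2.)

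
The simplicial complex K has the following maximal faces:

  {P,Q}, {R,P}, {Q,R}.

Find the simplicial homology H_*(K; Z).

H_0 ≅ Z,  H_1 ≅ Z.

We work with the vertex ordering P < Q < R. The simplices of K, each written with vertices in increasing order, are:

  0-simplices (3): P, Q, R
  1-simplices (3): PQ, PR, QR

giving chain groups C_0 ≅ Z^3, C_1 ≅ Z^3.

∂_1: C_1 → C_0 sends each edge [p,q] (with p < q) to q − p. For instance
  ∂PR = R − P.
As a 3×3 matrix over Z this has rank 2, with invariant factors (1,1).

Now H_k = ker ∂_k / im ∂_{k+1}, so:

  H_0: rank C_0 − rank ∂_1 = 3 − 2 = 1, and the invariant factors of ∂_1 are all 1, so H_0 = Z.
  H_1: rank ker ∂_1 − rank ∂_2 = (3 − 2) − 0 = 1, and there is no ∂_2, so H_1 = Z.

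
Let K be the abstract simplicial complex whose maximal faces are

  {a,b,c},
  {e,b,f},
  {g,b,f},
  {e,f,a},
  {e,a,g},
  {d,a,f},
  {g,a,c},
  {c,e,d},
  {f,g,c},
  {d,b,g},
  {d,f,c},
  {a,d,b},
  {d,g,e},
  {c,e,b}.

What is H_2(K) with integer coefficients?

H_2 ≅ Z.

Fix the vertex order a < b < c < d < e < f < g and write every simplex with vertices in increasing order. Then dim K = 2 and the simplices of K are:

  0-simplices (7): a, b, c, d, e, f, g
  1-simplices (21): ab, ac, ad, ae, af, ag, bc, bd, be, bf, bg, cd, ce, cf, cg, de, df, dg, ef, eg, fg
  2-simplices (14): abc, abd, acg, adf, aef, aeg, bce, bdg, bef, bfg, cde, cdf, cfg, deg

so the chain groups are C_0 ≅ Z^7, C_1 ≅ Z^21, C_2 ≅ Z^14.

The boundary map ∂_1: C_1 → C_0 maps an edge to its endpoints' difference, ∂[p,q] = q − p. For instance
  ∂ad = d − a.
This gives a 7×21 integer matrix of rank 6; reducing to Smith normal form yields diagonal entries (1,1,1,1,1,1).

The boundary map ∂_2: C_2 → C_1 acts by ∂[p,q,r] = [q,r] − [p,r] + [p,q]. For instance
  ∂acg = cg − ag + ac,
  ∂bfg = fg − bg + bf.
This gives a 21×14 integer matrix of rank 13; reducing to Smith normal form yields diagonal entries (1,1,1,1,1,1,1,1,1,1,1,1,1).

From H_k ≅ ker(∂_k) / im(∂_{k+1}) we obtain:

  H_2: rank ker ∂_2 − rank ∂_3 = (14 − 13) − 0 = 1, and there is no ∂_3, so H_2 = Z.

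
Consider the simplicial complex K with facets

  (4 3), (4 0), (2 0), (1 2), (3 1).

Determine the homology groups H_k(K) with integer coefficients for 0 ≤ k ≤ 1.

Fix the vertex order 0 < 1 < 2 < 3 < 4 and write every simplex with vertices in increasing order. Then dim K = 1 and the simplices of K are:

  0-simplices (5): [0], [1], [2], [3], [4]
  1-simplices (5): [0,2], [0,4], [1,2], [1,3], [3,4]

Hence C_0 ≅ Z^5, C_1 ≅ Z^5.

Boundary ∂_1: C_1 → C_0 maps an edge to its endpoints' difference, ∂[p,q] = q − p. For instance
  ∂[1,2] = [2] − [1].
The 5×5 boundary matrix has rank 4 and Smith normal form diag(1,1,1,1).

Reading off H_k = ker ∂_k / im ∂_{k+1}:

  H_0: rank C_0 − rank ∂_1 = 5 − 4 = 1, and the invariant factors of ∂_1 are all 1, so H_0 = Z.
  H_1: rank ker ∂_1 − rank ∂_2 = (5 − 4) − 0 = 1, and there is no ∂_2, so H_1 = Z.

H_0 ≅ Z,  H_1 ≅ Z.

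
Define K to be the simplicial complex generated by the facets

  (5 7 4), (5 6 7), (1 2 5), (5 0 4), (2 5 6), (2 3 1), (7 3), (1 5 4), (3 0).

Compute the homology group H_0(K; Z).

H_0 = Z.

We work with the vertex ordering 0 < 1 < 2 < 3 < 4 < 5 < 6 < 7. The simplices of K, each written with vertices in increasing order, are:

  0-simplices (8): [0], [1], [2], [3], [4], [5], [6], [7]
  1-simplices (16): [0,3], [0,4], [0,5], [1,2], [1,3], [1,4], [1,5], [2,3], [2,5], [2,6], [3,7], [4,5], [4,7], [5,6], [5,7], [6,7]
  2-simplices (7): [0,4,5], [1,2,3], [1,2,5], [1,4,5], [2,5,6], [4,5,7], [5,6,7]

giving chain groups C_0 ≅ Z^8, C_1 ≅ Z^16, C_2 ≅ Z^7.

Boundary ∂_1: C_1 → C_0 sends each edge [p,q] (with p < q) to q − p. For instance
  ∂[5,6] = [6] − [5].
As a 8×16 matrix over Z this has rank 7, with invariant factors (1,1,1,1,1,1,1).

The boundary map ∂_2: C_2 → C_1 sends each 2-simplex [p,q,r] to [q,r] − [p,r] + [p,q]. For instance
  ∂[4,5,7] = [5,7] − [4,7] + [4,5],
  ∂[2,5,6] = [5,6] − [2,6] + [2,5].
This gives a 16×7 integer matrix of rank 7; reducing to Smith normal form yields diagonal entries (1,1,1,1,1,1,1).

Computing H_k = (kernel of ∂_k) / (image of ∂_{k+1}):

  H_0: rank C_0 − rank ∂_1 = 8 − 7 = 1, and the invariant factors of ∂_1 are all 1, so H_0 = Z.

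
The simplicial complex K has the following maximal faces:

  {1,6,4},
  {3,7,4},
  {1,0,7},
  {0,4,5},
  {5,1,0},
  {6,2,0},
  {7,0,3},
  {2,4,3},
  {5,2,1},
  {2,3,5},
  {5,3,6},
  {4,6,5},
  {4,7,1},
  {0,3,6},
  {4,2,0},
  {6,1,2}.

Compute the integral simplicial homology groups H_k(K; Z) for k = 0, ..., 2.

H_0 = Z,  H_1 = Z^2,  H_2 = Z.

Fix the vertex order 0 < 1 < 2 < 3 < 4 < 5 < 6 < 7 and write every simplex with vertices in increasing order. Then dim K = 2 and the simplices of K are:

  0-simplices (8): [0], [1], [2], [3], [4], [5], [6], [7]
  1-simplices (24): (24 of them)
  2-simplices (16): [0,1,5], [0,1,7], [0,2,4], [0,2,6], [0,3,6], [0,3,7], [0,4,5], [1,2,5], [1,2,6], [1,4,6], [1,4,7], [2,3,4], [2,3,5], [3,4,7], [3,5,6], [4,5,6]

Hence C_0 ≅ Z^8, C_1 ≅ Z^24, C_2 ≅ Z^16.

∂_1: C_1 → C_0 sends each edge [p,q] (with p < q) to q − p. For instance
  ∂[4,5] = [5] − [4].
As a 8×24 matrix over Z this has rank 7, with invariant factors (1,1,1,1,1,1,1).

The boundary map ∂_2: C_2 → C_1 maps a triangle to the signed sum of its edges. For instance
  ∂[0,3,6] = [3,6] − [0,6] + [0,3],
  ∂[3,5,6] = [5,6] − [3,6] + [3,5].
The resulting 24×16 matrix has rank 15, and its Smith normal form has invariant factors (1,1,1,1,1,1,1,1,1,1,1,1,1,1,1).

Now H_k = ker ∂_k / im ∂_{k+1}, so:

  H_0: rank C_0 − rank ∂_1 = 8 − 7 = 1, and the invariant factors of ∂_1 are all 1, so H_0 ≅ Z.
  H_1: rank ker ∂_1 − rank ∂_2 = (24 − 7) − 15 = 2, and the invariant factors of ∂_2 are all 1, so H_1 ≅ Z^2.
  H_2: rank ker ∂_2 − rank ∂_3 = (16 − 15) − 0 = 1, and there is no ∂_3, so H_2 ≅ Z.

As a check, the Euler characteristic is 8 − 24 + 16 = 0, which agrees with 1 − 2 + 1 = 0.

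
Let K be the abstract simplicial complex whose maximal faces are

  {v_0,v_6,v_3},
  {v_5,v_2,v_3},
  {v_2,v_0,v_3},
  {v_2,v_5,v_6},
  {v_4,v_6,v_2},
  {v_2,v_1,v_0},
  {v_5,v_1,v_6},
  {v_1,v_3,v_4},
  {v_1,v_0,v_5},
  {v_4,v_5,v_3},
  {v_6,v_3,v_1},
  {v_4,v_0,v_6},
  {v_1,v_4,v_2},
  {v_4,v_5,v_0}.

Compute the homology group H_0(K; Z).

Order the vertices as v_0 < v_1 < v_2 < v_3 < v_4 < v_5 < v_6. Listing each simplex with vertices in this order, K has dimension 2 with simplices:

  0-simplices (7): [v_0], [v_1], [v_2], [v_3], [v_4], [v_5], [v_6]
  1-simplices (21): (21 of them)
  2-simplices (14): (14 of them)

Hence C_0 ≅ Z^7, C_1 ≅ Z^21, C_2 ≅ Z^14.

Boundary ∂_1: C_1 → C_0 sends each edge [p,q] (with p < q) to q − p. For instance
  ∂[v_0,v_2] = [v_2] − [v_0].
This gives a 7×21 integer matrix of rank 6; reducing to Smith normal form yields diagonal entries (1,1,1,1,1,1).

Boundary ∂_2: C_2 → C_1 acts by ∂[p,q,r] = [q,r] − [p,r] + [p,q]. For instance
  ∂[v_0,v_4,v_5] = [v_4,v_5] − [v_0,v_5] + [v_0,v_4],
  ∂[v_0,v_1,v_2] = [v_1,v_2] − [v_0,v_2] + [v_0,v_1].
This gives a 21×14 integer matrix of rank 13; reducing to Smith normal form yields diagonal entries (1,1,1,1,1,1,1,1,1,1,1,1,1).

Now H_k = ker ∂_k / im ∂_{k+1}, so:

  H_0: rank C_0 − rank ∂_1 = 7 − 6 = 1, and the invariant factors of ∂_1 are all 1, so H_0 = Z.

H_0 ≅ Z.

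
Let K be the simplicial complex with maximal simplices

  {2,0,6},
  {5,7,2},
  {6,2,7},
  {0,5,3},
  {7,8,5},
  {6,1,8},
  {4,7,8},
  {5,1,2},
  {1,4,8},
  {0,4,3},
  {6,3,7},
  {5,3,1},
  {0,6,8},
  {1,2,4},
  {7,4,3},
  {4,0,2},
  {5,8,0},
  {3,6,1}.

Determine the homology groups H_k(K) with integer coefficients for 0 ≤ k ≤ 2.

H_0 ≅ Z,  H_1 ≅ Z^2,  H_2 ≅ Z.

Order the vertices as 0 < 1 < 2 < 3 < 4 < 5 < 6 < 7 < 8. Listing each simplex with vertices in this order, K has dimension 2 with simplices:

  0-simplices (9): [0], [1], [2], [3], [4], [5], [6], [7], [8]
  1-simplices (27): (27 of them)
  2-simplices (18): [0,2,4], [0,2,6], [0,3,4], [0,3,5], [0,5,8], [0,6,8], [1,2,4], [1,2,5], [1,3,5], [1,3,6], [1,4,8], [1,6,8], [2,5,7], [2,6,7], [3,4,7], [3,6,7], [4,7,8], [5,7,8]

giving chain groups C_0 ≅ Z^9, C_1 ≅ Z^27, C_2 ≅ Z^18.

The boundary map ∂_1: C_1 → C_0 sends each edge [p,q] (with p < q) to q − p.
As a 9×27 matrix over Z this has rank 8, with invariant factors (1,1,1,1,1,1,1,1).

Boundary ∂_2: C_2 → C_1 maps a triangle to the signed sum of its edges. For instance
  ∂[3,4,7] = [4,7] − [3,7] + [3,4],
  ∂[1,2,4] = [2,4] − [1,4] + [1,2].
The resulting 27×18 matrix has rank 17, and its Smith normal form has invariant factors (1,1,1,1,1,1,1,1,1,1,1,1,1,1,1,1,1).

Now H_k = ker ∂_k / im ∂_{k+1}, so:

  H_0: rank C_0 − rank ∂_1 = 9 − 8 = 1, and the invariant factors of ∂_1 are all 1, so H_0 ≅ Z.
  H_1: rank ker ∂_1 − rank ∂_2 = (27 − 8) − 17 = 2, and the invariant factors of ∂_2 are all 1, so H_1 ≅ Z^2.
  H_2: rank ker ∂_2 − rank ∂_3 = (18 − 17) − 0 = 1, and there is no ∂_3, so H_2 ≅ Z.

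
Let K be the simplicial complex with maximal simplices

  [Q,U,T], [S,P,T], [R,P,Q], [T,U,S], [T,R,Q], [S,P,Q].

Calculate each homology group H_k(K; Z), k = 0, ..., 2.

H_0 ≅ Z,  H_1 ≅ Z,  H_2 = 0.

Take the total order P < Q < R < S < T < U on the vertex set. Then K (dimension 2) consists of the simplices:

  0-simplices (6): P, Q, R, S, T, U
  1-simplices (12): PQ, PR, PS, PT, QR, QS, QT, QU, RT, ST, SU, TU
  2-simplices (6): PQR, PQS, PST, QRT, QTU, STU

so the chain groups are C_0 ≅ Z^6, C_1 ≅ Z^12, C_2 ≅ Z^6.

∂_1: C_1 → C_0 is given by ∂[p,q] = [q] − [p].
The resulting 6×12 matrix has rank 5, and its Smith normal form has invariant factors (1,1,1,1,1).

Boundary ∂_2: C_2 → C_1 acts by ∂[p,q,r] = [q,r] − [p,r] + [p,q]. For instance
  ∂PQR = QR − PR + PQ,
  ∂QRT = RT − QT + QR.
The 12×6 boundary matrix has rank 6 and Smith normal form diag(1,1,1,1,1,1).

Reading off H_k = ker ∂_k / im ∂_{k+1}:

  H_0: rank C_0 − rank ∂_1 = 6 − 5 = 1, and the invariant factors of ∂_1 are all 1, so H_0 ≅ Z.
  H_1: rank ker ∂_1 − rank ∂_2 = (12 − 5) − 6 = 1, and the invariant factors of ∂_2 are all 1, so H_1 ≅ Z.
  H_2: rank ker ∂_2 − rank ∂_3 = (6 − 6) − 0 = 0, and there is no ∂_3, so H_2 ≅ 0.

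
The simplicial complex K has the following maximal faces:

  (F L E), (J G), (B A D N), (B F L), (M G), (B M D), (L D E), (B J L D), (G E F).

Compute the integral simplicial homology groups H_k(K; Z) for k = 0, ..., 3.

K has 10 vertices, 22 edges, 13 triangles, 2 3-simplices.
rank ∂_0 = 0, rank ∂_1 = 9 ⇒ b_0 = 10 − 0 − 9 = 1; all invariant factors of ∂_1 are 1 so no torsion. So H_0 = Z.
rank ∂_1 = 9, rank ∂_2 = 11 ⇒ b_1 = 22 − 9 − 11 = 2; all invariant factors of ∂_2 are 1 so no torsion. So H_1 = Z^2.
rank ∂_2 = 11, rank ∂_3 = 2 ⇒ b_2 = 13 − 11 − 2 = 0; all invariant factors of ∂_3 are 1 so no torsion. So H_2 = 0.
rank ∂_3 = 2, rank ∂_4 = 0 ⇒ b_3 = 2 − 2 − 0 = 0. So H_3 = 0.

H_0 ≅ Z,  H_1 ≅ Z^2,  H_2 = 0,  H_3 = 0.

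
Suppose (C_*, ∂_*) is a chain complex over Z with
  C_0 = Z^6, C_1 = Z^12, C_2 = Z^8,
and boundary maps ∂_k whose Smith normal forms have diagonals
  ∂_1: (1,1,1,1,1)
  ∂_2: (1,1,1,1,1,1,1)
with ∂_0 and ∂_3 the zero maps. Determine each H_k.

H_0 ≅ Z,  H_1 = 0,  H_2 ≅ Z.

H_0: b_0 = 6 − 0 − 5 = 1; torsion from ∂_1 factors > 1: none. So H_0 ≅ Z.
H_1: b_1 = 12 − 5 − 7 = 0; torsion from ∂_2 factors > 1: none. So H_1 ≅ 0.
H_2: b_2 = 8 − 7 − 0 = 1; torsion from ∂_3 factors > 1: none. So H_2 ≅ Z.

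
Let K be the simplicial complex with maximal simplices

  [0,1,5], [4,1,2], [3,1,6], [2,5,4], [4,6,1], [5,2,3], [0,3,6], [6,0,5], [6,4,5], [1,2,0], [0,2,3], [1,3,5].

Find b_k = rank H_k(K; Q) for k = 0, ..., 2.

b_0 = 1, b_1 = 0, b_2 = 0.

Fix the vertex order 0 < 1 < 2 < 3 < 4 < 5 < 6 and write every simplex with vertices in increasing order. Then dim K = 2 and the simplices of K are:

  0-simplices (7): [0], [1], [2], [3], [4], [5], [6]
  1-simplices (18): [0,1], [0,2], [0,3], [0,5], [0,6], [1,2], [1,3], [1,4], [1,5], [1,6], [2,3], [2,4], [2,5], [3,5], [3,6], [4,5], [4,6], [5,6]
  2-simplices (12): [0,1,2], [0,1,5], [0,2,3], [0,3,6], [0,5,6], [1,2,4], [1,3,5], [1,3,6], [1,4,6], [2,3,5], [2,4,5], [4,5,6]

giving chain groups C_0 ≅ Z^7, C_1 ≅ Z^18, C_2 ≅ Z^12.

∂_1: C_1 → C_0 sends each edge [p,q] (with p < q) to q − p. For instance
  ∂[2,4] = [4] − [2].
As a 7×18 matrix over Z this has rank 6, with invariant factors (1,1,1,1,1,1).

Boundary ∂_2: C_2 → C_1 acts by ∂[p,q,r] = [q,r] − [p,r] + [p,q]. For instance
  ∂[1,2,4] = [2,4] − [1,4] + [1,2],
  ∂[2,4,5] = [4,5] − [2,5] + [2,4].
As a 18×12 matrix over Z this has rank 12, with invariant factors (1,1,1,1,1,1,1,1,1,1,1,2).

From H_k ≅ ker(∂_k) / im(∂_{k+1}) we obtain:

  H_0: rank C_0 − rank ∂_1 = 7 − 6 = 1, and the invariant factors of ∂_1 are all 1, so H_0 = Z.
  H_1: rank ker ∂_1 − rank ∂_2 = (18 − 6) − 12 = 0, and ∂_2 has invariant factor 2 > 1, so H_1 = Z_2.
  H_2: rank ker ∂_2 − rank ∂_3 = (12 − 12) − 0 = 0, and there is no ∂_3, so H_2 = 0.

(K is a triangulation of the real projective plane RP^2.)

Hence the Betti numbers are b_0 = 1, b_1 = 0, b_2 = 0.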